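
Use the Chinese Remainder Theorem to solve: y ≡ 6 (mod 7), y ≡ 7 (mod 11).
M = 7 × 11 = 77. M₁ = 11, y₁ ≡ 2 (mod 7). M₂ = 7, y₂ ≡ 8 (mod 11). y = 6×11×2 + 7×7×8 ≡ 62 (mod 77)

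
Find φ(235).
184

Prime factorization: 235 = 5 × 47
Using the formula φ(n) = n × Π(1 - 1/p) for each prime factor p:
φ(235) = 235 × (1 - 1/5) × (1 - 1/47)
φ(235) = 184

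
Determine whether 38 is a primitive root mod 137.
p - 1 = 136 has prime divisors 2, 17. Check 38^(136/q) mod 137 for each: 38^(136/2) = 38^68 ≡ 1, 38^(136/17) = 38^8 ≡ 16 (mod 137). Since 38^68 ≡ 1 (mod 137), the order of 38 divides 68 (in fact the order is 17) ≠ 136, so it is not a primitive root.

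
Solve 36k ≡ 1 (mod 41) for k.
36^(-1) ≡ 8 (mod 41). Verification: 36 × 8 = 288 ≡ 1 (mod 41)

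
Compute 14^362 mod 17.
Using Fermat: 14^{16} ≡ 1 (mod 17). 362 ≡ 10 (mod 16). So 14^{362} ≡ 14^{10} ≡ 8 (mod 17)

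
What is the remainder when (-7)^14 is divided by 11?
Using Fermat: (-7)^{10} ≡ 1 (mod 11). 14 ≡ 4 (mod 10). So (-7)^{14} ≡ (-7)^{4} ≡ 3 (mod 11)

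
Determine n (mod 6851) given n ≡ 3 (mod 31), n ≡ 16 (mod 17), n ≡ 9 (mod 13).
3909

Using the Chinese Remainder Theorem:
M = product of moduli = 6851
For equation 1: M_1 = 221, 221 ≡ 4 (mod 31), inverse of 221 mod 31 is 8 (check: 4 × 8 = 32 ≡ 1 (mod 31))
For equation 2: M_2 = 403, 403 ≡ 12 (mod 17), inverse of 403 mod 17 is 10 (check: 12 × 10 = 120 ≡ 1 (mod 17))
For equation 3: M_3 = 527, 527 ≡ 7 (mod 13), inverse of 527 mod 13 is 2 (check: 7 × 2 = 14 ≡ 1 (mod 13))
Combine: n ≡ Σ r_i×M_i×(M_i⁻¹ mod m_i) = 3×221×8 + 16×403×10 + 9×527×2 = 5304 + 64480 + 9486 = 79270
79270 mod 6851 = 3909
n ≡ 3909 (mod 6851)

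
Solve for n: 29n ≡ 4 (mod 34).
6

Since gcd(29, 34) = 1 divides 4, a solution exists.
Multiply both sides by the inverse of 29 mod 34:
  29^(-1) mod 34 = 27
  x ≡ 27 × 4 ≡ 108 ≡ 6 (mod 34)
Verification: 29 × 6 = 174 = 5 × 34 + 4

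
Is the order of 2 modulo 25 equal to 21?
No, the actual order is 20, not 21.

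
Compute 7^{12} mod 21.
7

Using successive squaring:
Binary expansion of 12: 1100
Powers of 7 mod 21 (each is the square of the previous):
  7^1 ≡ 7 (mod 21)
  7^2 ≡ 7² = 49 ≡ 7 (mod 21)
  7^4 ≡ 7² = 49 ≡ 7 (mod 21)
  7^8 ≡ 7² = 49 ≡ 7 (mod 21)
12 = 8 + 4, so 7^12 = 7^8 × 7^4 ≡ 7 × 7 (mod 21)
Multiplying step by step:
  7 × 7 = 49 ≡ 7 (mod 21)
Result: 7^12 ≡ 7 (mod 21)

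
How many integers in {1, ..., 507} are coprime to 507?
312

Prime factorization: 507 = 3 × 13^2
Using the formula φ(n) = n × Π(1 - 1/p) for each prime factor p:
φ(507) = 507 × (1 - 1/3) × (1 - 1/13)
φ(507) = 312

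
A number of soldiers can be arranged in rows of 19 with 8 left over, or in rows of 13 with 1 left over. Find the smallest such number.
M = 19 × 13 = 247. M₁ = 13, y₁ ≡ 3 (mod 19). M₂ = 19, y₂ ≡ 11 (mod 13). n = 8×13×3 + 1×19×11 ≡ 27 (mod 247). The smallest positive such number is 27.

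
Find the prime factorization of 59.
59

Divide by primes starting from smallest:
59 ÷ 59 = 1

59 = 59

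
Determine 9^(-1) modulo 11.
9^(-1) ≡ 5 (mod 11). Verification: 9 × 5 = 45 ≡ 1 (mod 11)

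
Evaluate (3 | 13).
(3/13) = 3^{6} mod 13 = 1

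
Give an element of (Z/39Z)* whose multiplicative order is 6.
4 has order 6 mod 39 since 4^{6} ≡ 1 (mod 39) and no smaller power works.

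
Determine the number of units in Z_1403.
1320

Prime factorization: 1403 = 23 × 61
Using the formula φ(n) = n × Π(1 - 1/p) for each prime factor p:
φ(1403) = 1403 × (1 - 1/23) × (1 - 1/61)
φ(1403) = 1320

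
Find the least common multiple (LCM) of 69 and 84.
1932

First find GCD(69, 84) using the Euclidean algorithm:
69 = 0 × 84 + 69
84 = 1 × 69 + 15
69 = 4 × 15 + 9
15 = 1 × 9 + 6
9 = 1 × 6 + 3
6 = 2 × 3 + 0
GCD(69, 84) = 3

LCM formula: LCM(a, b) = (a × b) / GCD(a, b)
LCM(69, 84) = (69 × 84) / 3
LCM(69, 84) = 5796 / 3
LCM(69, 84) = 1932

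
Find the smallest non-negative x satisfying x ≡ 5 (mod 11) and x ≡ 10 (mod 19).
M = 11 × 19 = 209. M₁ = 19, y₁ ≡ 7 (mod 11). M₂ = 11, y₂ ≡ 7 (mod 19). x = 5×19×7 + 10×11×7 ≡ 181 (mod 209)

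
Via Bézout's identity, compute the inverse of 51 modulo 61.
Extended GCD: 51(6) + 61(-5) = 1. So 51^(-1) ≡ 6 ≡ 6 (mod 61). Verify: 51 × 6 = 306 ≡ 1 (mod 61)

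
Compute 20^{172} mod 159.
16

Using successive squaring:
Binary expansion of 172: 10101100
Powers of 20 mod 159 (each is the square of the previous):
  20^1 ≡ 20 (mod 159)
  20^2 ≡ 20² = 400 ≡ 82 (mod 159)
  20^4 ≡ 82² = 6724 ≡ 46 (mod 159)
  20^8 ≡ 46² = 2116 ≡ 49 (mod 159)
  20^16 ≡ 49² = 2401 ≡ 16 (mod 159)
  20^32 ≡ 16² = 256 ≡ 97 (mod 159)
  20^64 ≡ 97² = 9409 ≡ 28 (mod 159)
  20^128 ≡ 28² = 784 ≡ 148 (mod 159)
172 = 128 + 32 + 8 + 4, so 20^172 = 20^128 × 20^32 × 20^8 × 20^4 ≡ 148 × 97 × 49 × 46 (mod 159)
Multiplying step by step:
  148 × 97 = 14356 ≡ 46 (mod 159)
  46 × 49 = 2254 ≡ 28 (mod 159)
  28 × 46 = 1288 ≡ 16 (mod 159)
Result: 20^172 ≡ 16 (mod 159)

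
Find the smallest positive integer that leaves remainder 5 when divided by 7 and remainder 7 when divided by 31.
M = 7 × 31 = 217. M₁ = 31, y₁ ≡ 5 (mod 7). M₂ = 7, y₂ ≡ 9 (mod 31). z = 5×31×5 + 7×7×9 ≡ 131 (mod 217). The smallest positive such number is 131.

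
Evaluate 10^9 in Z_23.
9 = 8 + 1 (binary 1001). Repeated squaring mod 23: 10^1 ≡ 10; 10^2 ≡ 10² = 100 ≡ 8; 10^4 ≡ 8² = 64 ≡ 18; 10^8 ≡ 18² = 324 ≡ 2. Multiply: 10^9 = 10^8 × 10^1 ≡ 2 × 10 (mod 23): 2 × 10 = 20 ≡ 20. So 10^9 ≡ 20 (mod 23).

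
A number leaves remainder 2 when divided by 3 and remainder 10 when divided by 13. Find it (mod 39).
M = 3 × 13 = 39. M₁ = 13, y₁ ≡ 1 (mod 3). M₂ = 3, y₂ ≡ 9 (mod 13). t = 2×13×1 + 10×3×9 ≡ 23 (mod 39)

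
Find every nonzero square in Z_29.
QRs mod 29: {1, 4, 5, 6, 7, 9, 13, 16, 20, 22, 23, 24, 25, 28}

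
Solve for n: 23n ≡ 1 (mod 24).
23

Since gcd(23, 24) = 1 divides 1, a solution exists.
Multiply both sides by the inverse of 23 mod 24:
  23^(-1) mod 24 = 23
  x ≡ 23 × 1 ≡ 23 ≡ 23 (mod 24)
Verification: 23 × 23 = 529 = 22 × 24 + 1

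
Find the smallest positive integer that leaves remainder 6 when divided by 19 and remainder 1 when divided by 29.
M = 19 × 29 = 551. M₁ = 29, y₁ ≡ 2 (mod 19). M₂ = 19, y₂ ≡ 26 (mod 29). k = 6×29×2 + 1×19×26 ≡ 291 (mod 551). The smallest positive such number is 291.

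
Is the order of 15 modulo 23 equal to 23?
No, the actual order is 22, not 23.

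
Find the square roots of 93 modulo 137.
The square roots of 93 mod 137 are 97 and 40. Verify: 97² = 9409 ≡ 93 (mod 137)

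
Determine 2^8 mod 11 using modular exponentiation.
8 = 8 (binary 1000). Repeated squaring mod 11: 2^1 ≡ 2; 2^2 ≡ 2² = 4 ≡ 4; 2^4 ≡ 4² = 16 ≡ 5; 2^8 ≡ 5² = 25 ≡ 3. So 2^8 ≡ 3 (mod 11).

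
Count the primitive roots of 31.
8

The number of primitive roots modulo p is φ(p-1) = φ(30)
φ(30) = 8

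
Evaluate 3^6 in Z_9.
6 = 4 + 2 (binary 110). Repeated squaring mod 9: 3^1 ≡ 3; 3^2 ≡ 3² = 9 ≡ 0; 3^4 ≡ 0² = 0 ≡ 0. Multiply: 3^6 = 3^4 × 3^2 ≡ 0 × 0 (mod 9): 0 × 0 = 0 ≡ 0. So 3^6 ≡ 0 (mod 9).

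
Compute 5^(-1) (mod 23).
14

Using Extended Euclidean Algorithm:
gcd(5, 23) = 1
Bezout coefficients: 5 × -9 + 23 × 2 = 1
So 5 × -9 ≡ 1 (mod 23)
The inverse is -9 mod 23 = 14
Verification: 5 × 14 = 70 = 3 × 23 + 1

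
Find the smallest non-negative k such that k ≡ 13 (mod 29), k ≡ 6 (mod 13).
71

Using the Chinese Remainder Theorem:
M = product of moduli = 377
For equation 1: M_1 = 13, 13 ≡ 13 (mod 29), inverse of 13 mod 29 is 9 (check: 13 × 9 = 117 ≡ 1 (mod 29))
For equation 2: M_2 = 29, 29 ≡ 3 (mod 13), inverse of 29 mod 13 is 9 (check: 3 × 9 = 27 ≡ 1 (mod 13))
Combine: k ≡ Σ r_i×M_i×(M_i⁻¹ mod m_i) = 13×13×9 + 6×29×9 = 1521 + 1566 = 3087
3087 mod 377 = 71
k ≡ 71 (mod 377)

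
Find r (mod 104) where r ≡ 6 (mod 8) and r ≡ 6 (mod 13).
M = 8 × 13 = 104. M₁ = 13, y₁ ≡ 5 (mod 8). M₂ = 8, y₂ ≡ 5 (mod 13). r = 6×13×5 + 6×8×5 ≡ 6 (mod 104)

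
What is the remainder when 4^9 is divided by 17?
9 = 8 + 1 (binary 1001). Repeated squaring mod 17: 4^1 ≡ 4; 4^2 ≡ 4² = 16 ≡ 16; 4^4 ≡ 16² = 256 ≡ 1; 4^8 ≡ 1² = 1 ≡ 1. Multiply: 4^9 = 4^8 × 4^1 ≡ 1 × 4 (mod 17): 1 × 4 = 4 ≡ 4. So 4^9 ≡ 4 (mod 17).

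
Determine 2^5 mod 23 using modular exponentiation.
5 = 4 + 1 (binary 101). Repeated squaring mod 23: 2^1 ≡ 2; 2^2 ≡ 2² = 4 ≡ 4; 2^4 ≡ 4² = 16 ≡ 16. Multiply: 2^5 = 2^4 × 2^1 ≡ 16 × 2 (mod 23): 16 × 2 = 32 ≡ 9. So 2^5 ≡ 9 (mod 23).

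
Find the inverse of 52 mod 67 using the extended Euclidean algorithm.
Extended GCD: 52(-9) + 67(7) = 1. So 52^(-1) ≡ 58 ≡ 58 (mod 67). Verify: 52 × 58 = 3016 ≡ 1 (mod 67)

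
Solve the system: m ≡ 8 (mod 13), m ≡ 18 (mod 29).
M = 13 × 29 = 377. M₁ = 29, y₁ ≡ 9 (mod 13). M₂ = 13, y₂ ≡ 9 (mod 29). m = 8×29×9 + 18×13×9 ≡ 47 (mod 377)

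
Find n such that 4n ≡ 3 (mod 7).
6

Since gcd(4, 7) = 1 divides 3, a solution exists.
Multiply both sides by the inverse of 4 mod 7:
  4^(-1) mod 7 = 2
  x ≡ 2 × 3 ≡ 6 ≡ 6 (mod 7)
Verification: 4 × 6 = 24 = 3 × 7 + 3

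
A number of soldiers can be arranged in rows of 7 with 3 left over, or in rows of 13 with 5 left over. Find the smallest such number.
M = 7 × 13 = 91. M₁ = 13, y₁ ≡ 6 (mod 7). M₂ = 7, y₂ ≡ 2 (mod 13). y = 3×13×6 + 5×7×2 ≡ 31 (mod 91). The smallest positive such number is 31.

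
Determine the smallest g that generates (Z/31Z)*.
3

A primitive root g modulo p has order p-1 = 30
Prime divisors of 30: [2, 3, 5]
g is a primitive root iff g^(30/q) ≢ 1 (mod 31) for each prime divisor q
Testing small values:
  g = 2: 2^15 ≡ 1, 2^10 ≡ 1, 2^6 ≡ 2 (mod 31) → 2^15 ≡ 1, not primitive root
  g = 3: 3^15 ≡ 30, 3^10 ≡ 25, 3^6 ≡ 16 (mod 31) → none is 1, primitive root!
The smallest primitive root is 3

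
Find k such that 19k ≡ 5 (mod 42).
29

Since gcd(19, 42) = 1 divides 5, a solution exists.
Multiply both sides by the inverse of 19 mod 42:
  19^(-1) mod 42 = 31
  x ≡ 31 × 5 ≡ 155 ≡ 29 (mod 42)
Verification: 19 × 29 = 551 = 13 × 42 + 5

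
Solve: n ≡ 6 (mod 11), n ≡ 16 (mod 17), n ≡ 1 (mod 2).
M = 11 × 17 × 2 = 374. M₁ = 34, y₁ ≡ 1 (mod 11). M₂ = 22, y₂ ≡ 7 (mod 17). M₃ = 187, y₃ ≡ 1 (mod 2). n = 6×34×1 + 16×22×7 + 1×187×1 ≡ 237 (mod 374)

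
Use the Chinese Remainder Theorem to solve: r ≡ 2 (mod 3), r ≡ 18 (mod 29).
M = 3 × 29 = 87. M₁ = 29, y₁ ≡ 2 (mod 3). M₂ = 3, y₂ ≡ 10 (mod 29). r = 2×29×2 + 18×3×10 ≡ 47 (mod 87)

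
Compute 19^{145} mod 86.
5

Using successive squaring:
Binary expansion of 145: 10010001
Powers of 19 mod 86 (each is the square of the previous):
  19^1 ≡ 19 (mod 86)
  19^2 ≡ 19² = 361 ≡ 17 (mod 86)
  19^4 ≡ 17² = 289 ≡ 31 (mod 86)
  19^8 ≡ 31² = 961 ≡ 15 (mod 86)
  19^16 ≡ 15² = 225 ≡ 53 (mod 86)
  19^32 ≡ 53² = 2809 ≡ 57 (mod 86)
  19^64 ≡ 57² = 3249 ≡ 67 (mod 86)
  19^128 ≡ 67² = 4489 ≡ 17 (mod 86)
145 = 128 + 16 + 1, so 19^145 = 19^128 × 19^16 × 19^1 ≡ 17 × 53 × 19 (mod 86)
Multiplying step by step:
  17 × 53 = 901 ≡ 41 (mod 86)
  41 × 19 = 779 ≡ 5 (mod 86)
Result: 19^145 ≡ 5 (mod 86)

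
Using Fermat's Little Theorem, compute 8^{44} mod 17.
16

By Fermat's Little Theorem, a^(p-1) ≡ 1 (mod p) for prime p and gcd(a, p) = 1
Here p = 17, so 8^16 ≡ 1 (mod 17)
We can reduce the exponent: 44 mod 16 = 12
So 8^44 ≡ 8^12 (mod 17)
Computing: 8^12 mod 17 = 16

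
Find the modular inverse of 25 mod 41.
25^(-1) ≡ 23 (mod 41). Verification: 25 × 23 = 575 ≡ 1 (mod 41)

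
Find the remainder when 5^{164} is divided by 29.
By Fermat: 5^{28} ≡ 1 (mod 29). 164 = 5×28 + 24. So 5^{164} ≡ 5^{24} ≡ 20 (mod 29)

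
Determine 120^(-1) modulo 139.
120^(-1) ≡ 117 (mod 139). Verification: 120 × 117 = 14040 ≡ 1 (mod 139)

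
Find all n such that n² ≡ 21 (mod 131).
The square roots of 21 mod 131 are 105 and 26. Verify: 105² = 11025 ≡ 21 (mod 131)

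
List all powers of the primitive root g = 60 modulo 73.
g^1, g^2, ..., g^{72} mod 73: {60, 23, 66, 18, 58, 49, 20, 32, 22, 6, 68, 65, 31, 35, 56, 2, 47, 46, 59, 36, 43, 25, 40, 64, 44, 12, 63, 57, 62, 70, 39, 4, 21, 19, 45, 72, 13, 50, 7, 55, 15, 24, 53, 41, 51, 67, 5, 8, 42, 38, 17, 71, 26, 27, 14, 37, 30, 48, 33, 9, 29, 61, 10, 16, 11, 3, 34, 69, 52, 54, 28, 1}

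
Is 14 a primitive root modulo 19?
Yes

To verify, check if 14^(18/q) ≢ 1 (mod 19) for each prime divisor q of 18
Divisors of 18 = 18: [1, 2, 3, 6, 9, 18]
  14^(18/2) = 14^9 ≡ 18 (mod 19)
  14^(18/3) = 14^6 ≡ 7 (mod 19)
Conclusion: 14 is a primitive root modulo 19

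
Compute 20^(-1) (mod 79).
4

Using Extended Euclidean Algorithm:
gcd(20, 79) = 1
Bezout coefficients: 20 × 4 + 79 × -1 = 1
So 20 × 4 ≡ 1 (mod 79)
The inverse is 4 mod 79 = 4
Verification: 20 × 4 = 80 = 1 × 79 + 1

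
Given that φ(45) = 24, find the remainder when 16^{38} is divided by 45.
By Euler: 16^{24} ≡ 1 (mod 45) since gcd(16, 45) = 1. 38 = 1×24 + 14. So 16^{38} ≡ 16^{14} ≡ 31 (mod 45)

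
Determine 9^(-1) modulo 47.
9^(-1) ≡ 21 (mod 47). Verification: 9 × 21 = 189 ≡ 1 (mod 47)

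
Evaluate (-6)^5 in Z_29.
(-6) ≡ 23 (mod 29). 5 = 4 + 1 (binary 101). Repeated squaring mod 29: 23^1 ≡ 23; 23^2 ≡ 23² = 529 ≡ 7; 23^4 ≡ 7² = 49 ≡ 20. Multiply: (-6)^5 ≡ 23^4 × 23^1 ≡ 20 × 23 (mod 29): 20 × 23 = 460 ≡ 25. So (-6)^5 ≡ 25 (mod 29).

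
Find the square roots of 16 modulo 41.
The square roots of 16 mod 41 are 37 and 4. Verify: 37² = 1369 ≡ 16 (mod 41)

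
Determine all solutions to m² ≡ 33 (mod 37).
The square roots of 33 mod 37 are 12 and 25. Verify: 12² = 144 ≡ 33 (mod 37)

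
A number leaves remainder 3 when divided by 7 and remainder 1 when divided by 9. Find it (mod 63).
M = 7 × 9 = 63. M₁ = 9, y₁ ≡ 4 (mod 7). M₂ = 7, y₂ ≡ 4 (mod 9). y = 3×9×4 + 1×7×4 ≡ 10 (mod 63)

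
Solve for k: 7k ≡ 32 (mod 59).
13

Since gcd(7, 59) = 1 divides 32, a solution exists.
Multiply both sides by the inverse of 7 mod 59:
  7^(-1) mod 59 = 17
  x ≡ 17 × 32 ≡ 544 ≡ 13 (mod 59)
Verification: 7 × 13 = 91 = 1 × 59 + 32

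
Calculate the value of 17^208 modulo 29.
Using Fermat: 17^{28} ≡ 1 (mod 29). 208 ≡ 12 (mod 28). So 17^{208} ≡ 17^{12} ≡ 1 (mod 29)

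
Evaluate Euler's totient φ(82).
40

Prime factorization: 82 = 2 × 41
Using the formula φ(n) = n × Π(1 - 1/p) for each prime factor p:
φ(82) = 82 × (1 - 1/2) × (1 - 1/41)
φ(82) = 40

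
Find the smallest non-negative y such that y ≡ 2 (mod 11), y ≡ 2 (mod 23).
2

Using the Chinese Remainder Theorem:
M = product of moduli = 253
For equation 1: M_1 = 23, 23 ≡ 1 (mod 11), inverse of 23 mod 11 is 1 (check: 1 × 1 = 1 ≡ 1 (mod 11))
For equation 2: M_2 = 11, 11 ≡ 11 (mod 23), inverse of 11 mod 23 is 21 (check: 11 × 21 = 231 ≡ 1 (mod 23))
Combine: y ≡ Σ r_i×M_i×(M_i⁻¹ mod m_i) = 2×23×1 + 2×11×21 = 46 + 462 = 508
508 mod 253 = 2
y ≡ 2 (mod 253)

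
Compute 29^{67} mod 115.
29

Using successive squaring:
Binary expansion of 67: 1000011
Powers of 29 mod 115 (each is the square of the previous):
  29^1 ≡ 29 (mod 115)
  29^2 ≡ 29² = 841 ≡ 36 (mod 115)
  29^4 ≡ 36² = 1296 ≡ 31 (mod 115)
  29^8 ≡ 31² = 961 ≡ 41 (mod 115)
  29^16 ≡ 41² = 1681 ≡ 71 (mod 115)
  29^32 ≡ 71² = 5041 ≡ 96 (mod 115)
  29^64 ≡ 96² = 9216 ≡ 16 (mod 115)
67 = 64 + 2 + 1, so 29^67 = 29^64 × 29^2 × 29^1 ≡ 16 × 36 × 29 (mod 115)
Multiplying step by step:
  16 × 36 = 576 ≡ 1 (mod 115)
  1 × 29 = 29 ≡ 29 (mod 115)
Result: 29^67 ≡ 29 (mod 115)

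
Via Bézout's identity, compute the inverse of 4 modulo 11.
Extended GCD: 4(3) + 11(-1) = 1. So 4^(-1) ≡ 3 ≡ 3 (mod 11). Verify: 4 × 3 = 12 ≡ 1 (mod 11)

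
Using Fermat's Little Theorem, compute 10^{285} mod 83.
44

By Fermat's Little Theorem, a^(p-1) ≡ 1 (mod p) for prime p and gcd(a, p) = 1
Here p = 83, so 10^82 ≡ 1 (mod 83)
We can reduce the exponent: 285 mod 82 = 39
So 10^285 ≡ 10^39 (mod 83)
Computing: 10^39 mod 83 = 44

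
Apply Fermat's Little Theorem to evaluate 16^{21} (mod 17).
16

By Fermat's Little Theorem, a^(p-1) ≡ 1 (mod p) for prime p and gcd(a, p) = 1
Here p = 17, so 16^16 ≡ 1 (mod 17)
We can reduce the exponent: 21 mod 16 = 5
So 16^21 ≡ 16^5 (mod 17)
Computing: 16^5 mod 17 = 16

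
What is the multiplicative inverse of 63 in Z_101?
93

Using Extended Euclidean Algorithm:
gcd(63, 101) = 1
Bezout coefficients: 63 × -8 + 101 × 5 = 1
So 63 × -8 ≡ 1 (mod 101)
The inverse is -8 mod 101 = 93
Verification: 63 × 93 = 5859 = 58 × 101 + 1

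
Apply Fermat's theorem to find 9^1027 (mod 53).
By Fermat: 9^{52} ≡ 1 (mod 53). 1027 ≡ 39 (mod 52). So 9^{1027} ≡ 9^{39} ≡ 52 (mod 53)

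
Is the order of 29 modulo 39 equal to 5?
No, the actual order is 6, not 5.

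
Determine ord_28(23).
Powers of 23 mod 28: 23^1≡23, 23^2≡25, 23^3≡15, 23^4≡9, 23^5≡11, 23^6≡1. Order = 6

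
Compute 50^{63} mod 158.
46

Using successive squaring:
Binary expansion of 63: 111111
Powers of 50 mod 158 (each is the square of the previous):
  50^1 ≡ 50 (mod 158)
  50^2 ≡ 50² = 2500 ≡ 130 (mod 158)
  50^4 ≡ 130² = 16900 ≡ 152 (mod 158)
  50^8 ≡ 152² = 23104 ≡ 36 (mod 158)
  50^16 ≡ 36² = 1296 ≡ 32 (mod 158)
  50^32 ≡ 32² = 1024 ≡ 76 (mod 158)
63 = 32 + 16 + 8 + 4 + 2 + 1, so 50^63 = 50^32 × 50^16 × 50^8 × 50^4 × 50^2 × 50^1 ≡ 76 × 32 × 36 × 152 × 130 × 50 (mod 158)
Multiplying step by step:
  76 × 32 = 2432 ≡ 62 (mod 158)
  62 × 36 = 2232 ≡ 20 (mod 158)
  20 × 152 = 3040 ≡ 38 (mod 158)
  38 × 130 = 4940 ≡ 42 (mod 158)
  42 × 50 = 2100 ≡ 46 (mod 158)
Result: 50^63 ≡ 46 (mod 158)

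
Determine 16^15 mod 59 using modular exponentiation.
Using repeated squaring. 15 = 8 + 4 + 2 + 1 (binary 1111). Repeated squaring mod 59: 16^1 ≡ 16; 16^2 ≡ 16² = 256 ≡ 20; 16^4 ≡ 20² = 400 ≡ 46; 16^8 ≡ 46² = 2116 ≡ 51. Multiply: 16^15 = 16^8 × 16^4 × 16^2 × 16^1 ≡ 51 × 46 × 20 × 16 (mod 59): 51 × 46 = 2346 ≡ 45; 45 × 20 = 900 ≡ 15; 15 × 16 = 240 ≡ 4. So 16^15 ≡ 4 (mod 59).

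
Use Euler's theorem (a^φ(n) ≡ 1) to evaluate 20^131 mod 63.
By Euler: 20^{36} ≡ 1 (mod 63) since gcd(20, 63) = 1. 131 = 3×36 + 23. So 20^{131} ≡ 20^{23} ≡ 41 (mod 63)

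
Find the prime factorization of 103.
103

Divide by primes starting from smallest:
103 ÷ 103 = 1

103 = 103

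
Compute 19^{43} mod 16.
11

Using successive squaring:
Binary expansion of 43: 101011
Powers of 19 mod 16 (each is the square of the previous):
  19^1 ≡ 3 (mod 16)
  19^2 ≡ 3² = 9 ≡ 9 (mod 16)
  19^4 ≡ 9² = 81 ≡ 1 (mod 16)
  19^8 ≡ 1² = 1 ≡ 1 (mod 16)
  19^16 ≡ 1² = 1 ≡ 1 (mod 16)
  19^32 ≡ 1² = 1 ≡ 1 (mod 16)
43 = 32 + 8 + 2 + 1, so 19^43 = 19^32 × 19^8 × 19^2 × 19^1 ≡ 1 × 1 × 9 × 3 (mod 16)
Multiplying step by step:
  1 × 1 = 1 ≡ 1 (mod 16)
  1 × 9 = 9 ≡ 9 (mod 16)
  9 × 3 = 27 ≡ 11 (mod 16)
Result: 19^43 ≡ 11 (mod 16)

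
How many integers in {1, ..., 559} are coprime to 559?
504

Prime factorization: 559 = 13 × 43
Using the formula φ(n) = n × Π(1 - 1/p) for each prime factor p:
φ(559) = 559 × (1 - 1/13) × (1 - 1/43)
φ(559) = 504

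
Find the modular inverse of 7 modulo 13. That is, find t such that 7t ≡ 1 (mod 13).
2

Using Extended Euclidean Algorithm:
gcd(7, 13) = 1
Bezout coefficients: 7 × 2 + 13 × -1 = 1
So 7 × 2 ≡ 1 (mod 13)
The inverse is 2 mod 13 = 2
Verification: 7 × 2 = 14 = 1 × 13 + 1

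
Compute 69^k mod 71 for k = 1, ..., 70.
g^1, g^2, ..., g^{70} mod 71: {69, 4, 63, 16, 39, 64, 14, 43, 56, 30, 11, 49, 44, 54, 34, 3, 65, 12, 47, 48, 46, 50, 42, 58, 26, 19, 33, 5, 61, 20, 31, 9, 53, 36, 70, 2, 67, 8, 55, 32, 7, 57, 28, 15, 41, 60, 22, 27, 17, 37, 68, 6, 59, 24, 23, 25, 21, 29, 13, 45, 52, 38, 66, 10, 51, 40, 62, 18, 35, 1}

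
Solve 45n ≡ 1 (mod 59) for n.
21

Using Extended Euclidean Algorithm:
gcd(45, 59) = 1
Bezout coefficients: 45 × 21 + 59 × -16 = 1
So 45 × 21 ≡ 1 (mod 59)
The inverse is 21 mod 59 = 21
Verification: 45 × 21 = 945 = 16 × 59 + 1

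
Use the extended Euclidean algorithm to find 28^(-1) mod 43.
Extended GCD: 28(20) + 43(-13) = 1. So 28^(-1) ≡ 20 ≡ 20 (mod 43). Verify: 28 × 20 = 560 ≡ 1 (mod 43)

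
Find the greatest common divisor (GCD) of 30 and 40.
10

Using the Euclidean algorithm:
30 = 0 × 40 + 30
40 = 1 × 30 + 10
30 = 3 × 10 + 0

GCD(30, 40) = 10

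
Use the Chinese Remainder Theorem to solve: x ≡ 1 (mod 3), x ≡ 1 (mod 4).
M = 3 × 4 = 12. M₁ = 4, y₁ ≡ 1 (mod 3). M₂ = 3, y₂ ≡ 3 (mod 4). x = 1×4×1 + 1×3×3 ≡ 1 (mod 12)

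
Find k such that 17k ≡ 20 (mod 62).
34

Since gcd(17, 62) = 1 divides 20, a solution exists.
Multiply both sides by the inverse of 17 mod 62:
  17^(-1) mod 62 = 11
  x ≡ 11 × 20 ≡ 220 ≡ 34 (mod 62)
Verification: 17 × 34 = 578 = 9 × 62 + 20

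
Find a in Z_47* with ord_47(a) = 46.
5 has order 46 mod 47 since 5^{46} ≡ 1 (mod 47) and no smaller power works.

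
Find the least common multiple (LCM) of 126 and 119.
2142

First find GCD(126, 119) using the Euclidean algorithm:
126 = 1 × 119 + 7
119 = 17 × 7 + 0
GCD(126, 119) = 7

LCM formula: LCM(a, b) = (a × b) / GCD(a, b)
LCM(126, 119) = (126 × 119) / 7
LCM(126, 119) = 14994 / 7
LCM(126, 119) = 2142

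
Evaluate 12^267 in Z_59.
Using Fermat: 12^{58} ≡ 1 (mod 59). 267 ≡ 35 (mod 58). So 12^{267} ≡ 12^{35} ≡ 53 (mod 59)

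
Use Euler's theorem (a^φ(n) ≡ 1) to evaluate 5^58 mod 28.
By Euler: 5^{12} ≡ 1 (mod 28) since gcd(5, 28) = 1. 58 = 4×12 + 10. So 5^{58} ≡ 5^{10} ≡ 9 (mod 28)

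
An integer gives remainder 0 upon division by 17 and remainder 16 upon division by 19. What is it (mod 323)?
M = 17 × 19 = 323. M₁ = 19, y₁ ≡ 9 (mod 17). M₂ = 17, y₂ ≡ 9 (mod 19). r = 0×19×9 + 16×17×9 ≡ 187 (mod 323). The smallest positive such number is 187.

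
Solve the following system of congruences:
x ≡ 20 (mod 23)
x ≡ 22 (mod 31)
549

Using the Chinese Remainder Theorem:
M = product of moduli = 713
For equation 1: M_1 = 31, 31 ≡ 8 (mod 23), inverse of 31 mod 23 is 3 (check: 8 × 3 = 24 ≡ 1 (mod 23))
For equation 2: M_2 = 23, 23 ≡ 23 (mod 31), inverse of 23 mod 31 is 27 (check: 23 × 27 = 621 ≡ 1 (mod 31))
Combine: x ≡ Σ r_i×M_i×(M_i⁻¹ mod m_i) = 20×31×3 + 22×23×27 = 1860 + 13662 = 15522
15522 mod 713 = 549
x ≡ 549 (mod 713)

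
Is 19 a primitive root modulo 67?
p - 1 = 66 has prime divisors 2, 3, 11. Check 19^(66/q) mod 67 for each: 19^(66/2) = 19^33 ≡ 1, 19^(66/3) = 19^22 ≡ 37, 19^(66/11) = 19^6 ≡ 22 (mod 67). Since 19^33 ≡ 1 (mod 67), the order of 19 divides 33 (in fact the order is 33) ≠ 66, so it is not a primitive root.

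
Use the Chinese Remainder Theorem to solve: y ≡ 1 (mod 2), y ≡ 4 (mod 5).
M = 2 × 5 = 10. M₁ = 5, y₁ ≡ 1 (mod 2). M₂ = 2, y₂ ≡ 3 (mod 5). y = 1×5×1 + 4×2×3 ≡ 9 (mod 10)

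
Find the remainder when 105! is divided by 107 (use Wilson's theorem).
(106)! = (105)! × (106) ≡ -1 (mod 107). So (105)! ≡ -1 × (106)^(-1) ≡ (-1)×(-1) = 1 (mod 107)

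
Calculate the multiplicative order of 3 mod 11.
Powers of 3 mod 11: 3^1≡3, 3^2≡9, 3^3≡5, 3^4≡4, 3^5≡1. Order = 5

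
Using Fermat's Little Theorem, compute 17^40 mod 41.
By Fermat's Little Theorem, 17^{40} ≡ 1 (mod 41) since 41 is prime and gcd(17, 41) = 1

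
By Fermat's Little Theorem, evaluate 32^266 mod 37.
By Fermat: 32^{36} ≡ 1 (mod 37). 266 = 7×36 + 14. So 32^{266} ≡ 32^{14} ≡ 28 (mod 37)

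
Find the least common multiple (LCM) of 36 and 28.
252

First find GCD(36, 28) using the Euclidean algorithm:
36 = 1 × 28 + 8
28 = 3 × 8 + 4
8 = 2 × 4 + 0
GCD(36, 28) = 4

LCM formula: LCM(a, b) = (a × b) / GCD(a, b)
LCM(36, 28) = (36 × 28) / 4
LCM(36, 28) = 1008 / 4
LCM(36, 28) = 252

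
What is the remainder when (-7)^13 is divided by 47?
Using repeated squaring. (-7) ≡ 40 (mod 47). 13 = 8 + 4 + 1 (binary 1101). Repeated squaring mod 47: 40^1 ≡ 40; 40^2 ≡ 40² = 1600 ≡ 2; 40^4 ≡ 2² = 4 ≡ 4; 40^8 ≡ 4² = 16 ≡ 16. Multiply: (-7)^13 ≡ 40^8 × 40^4 × 40^1 ≡ 16 × 4 × 40 (mod 47): 16 × 4 = 64 ≡ 17; 17 × 40 = 680 ≡ 22. So (-7)^13 ≡ 22 (mod 47).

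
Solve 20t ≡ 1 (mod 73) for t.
11

Using Extended Euclidean Algorithm:
gcd(20, 73) = 1
Bezout coefficients: 20 × 11 + 73 × -3 = 1
So 20 × 11 ≡ 1 (mod 73)
The inverse is 11 mod 73 = 11
Verification: 20 × 11 = 220 = 3 × 73 + 1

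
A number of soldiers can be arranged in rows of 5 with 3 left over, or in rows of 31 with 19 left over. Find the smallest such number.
M = 5 × 31 = 155. M₁ = 31, y₁ ≡ 1 (mod 5). M₂ = 5, y₂ ≡ 25 (mod 31). n = 3×31×1 + 19×5×25 ≡ 143 (mod 155). The smallest positive such number is 143.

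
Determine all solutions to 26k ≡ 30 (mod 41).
39

Since gcd(26, 41) = 1 divides 30, a solution exists.
Multiply both sides by the inverse of 26 mod 41:
  26^(-1) mod 41 = 30
  x ≡ 30 × 30 ≡ 900 ≡ 39 (mod 41)
Verification: 26 × 39 = 1014 = 24 × 41 + 30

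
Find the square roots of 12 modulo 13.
The square roots of 12 mod 13 are 8 and 5. Verify: 8² = 64 ≡ 12 (mod 13)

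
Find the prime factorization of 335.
5 × 67

Divide by primes starting from smallest:
335 ÷ 5 = 67
67 ÷ 67 = 1

335 = 5 × 67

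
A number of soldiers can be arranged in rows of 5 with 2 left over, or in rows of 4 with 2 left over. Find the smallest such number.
M = 5 × 4 = 20. M₁ = 4, y₁ ≡ 4 (mod 5). M₂ = 5, y₂ ≡ 1 (mod 4). r = 2×4×4 + 2×5×1 ≡ 2 (mod 20). The smallest positive such number is 2.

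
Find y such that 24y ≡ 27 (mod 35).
23

Since gcd(24, 35) = 1 divides 27, a solution exists.
Multiply both sides by the inverse of 24 mod 35:
  24^(-1) mod 35 = 19
  x ≡ 19 × 27 ≡ 513 ≡ 23 (mod 35)
Verification: 24 × 23 = 552 = 15 × 35 + 27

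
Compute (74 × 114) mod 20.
16

(74 × 114) = 8436
8436 mod 20 = 16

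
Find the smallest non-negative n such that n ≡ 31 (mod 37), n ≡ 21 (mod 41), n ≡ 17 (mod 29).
11501

Using the Chinese Remainder Theorem:
M = product of moduli = 43993
For equation 1: M_1 = 1189, 1189 ≡ 5 (mod 37), inverse of 1189 mod 37 is 15 (check: 5 × 15 = 75 ≡ 1 (mod 37))
For equation 2: M_2 = 1073, 1073 ≡ 7 (mod 41), inverse of 1073 mod 41 is 6 (check: 7 × 6 = 42 ≡ 1 (mod 41))
For equation 3: M_3 = 1517, 1517 ≡ 9 (mod 29), inverse of 1517 mod 29 is 13 (check: 9 × 13 = 117 ≡ 1 (mod 29))
Combine: n ≡ Σ r_i×M_i×(M_i⁻¹ mod m_i) = 31×1189×15 + 21×1073×6 + 17×1517×13 = 552885 + 135198 + 335257 = 1023340
1023340 mod 43993 = 11501
n ≡ 11501 (mod 43993)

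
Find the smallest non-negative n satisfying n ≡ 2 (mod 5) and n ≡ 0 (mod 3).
M = 5 × 3 = 15. M₁ = 3, y₁ ≡ 2 (mod 5). M₂ = 5, y₂ ≡ 2 (mod 3). n = 2×3×2 + 0×5×2 ≡ 12 (mod 15)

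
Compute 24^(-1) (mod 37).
17

Using Extended Euclidean Algorithm:
gcd(24, 37) = 1
Bezout coefficients: 24 × 17 + 37 × -11 = 1
So 24 × 17 ≡ 1 (mod 37)
The inverse is 17 mod 37 = 17
Verification: 24 × 17 = 408 = 11 × 37 + 1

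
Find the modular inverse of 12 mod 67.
12^(-1) ≡ 28 (mod 67). Verification: 12 × 28 = 336 ≡ 1 (mod 67)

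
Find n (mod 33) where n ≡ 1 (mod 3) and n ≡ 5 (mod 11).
M = 3 × 11 = 33. M₁ = 11, y₁ ≡ 2 (mod 3). M₂ = 3, y₂ ≡ 4 (mod 11). n = 1×11×2 + 5×3×4 ≡ 16 (mod 33)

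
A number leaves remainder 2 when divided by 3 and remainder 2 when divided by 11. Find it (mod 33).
M = 3 × 11 = 33. M₁ = 11, y₁ ≡ 2 (mod 3). M₂ = 3, y₂ ≡ 4 (mod 11). x = 2×11×2 + 2×3×4 ≡ 2 (mod 33)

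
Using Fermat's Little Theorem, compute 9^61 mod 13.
By Fermat: 9^{12} ≡ 1 (mod 13). 61 = 5×12 + 1. So 9^{61} ≡ 9^{1} ≡ 9 (mod 13)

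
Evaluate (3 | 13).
(3/13) = 3^{6} mod 13 = 1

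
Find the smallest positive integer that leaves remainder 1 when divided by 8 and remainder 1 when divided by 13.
M = 8 × 13 = 104. M₁ = 13, y₁ ≡ 5 (mod 8). M₂ = 8, y₂ ≡ 5 (mod 13). k = 1×13×5 + 1×8×5 ≡ 1 (mod 104). The smallest positive such number is 1.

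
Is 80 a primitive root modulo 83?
p - 1 = 82 has prime divisors 2, 41. Check 80^(82/q) mod 83 for each: 80^(82/2) = 80^41 ≡ 82, 80^(82/41) = 80^2 ≡ 9 (mod 83). None of these is 1, so 80 has order 82 = φ(83), so it is a primitive root mod 83.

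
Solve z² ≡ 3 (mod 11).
The square roots of 3 mod 11 are 5 and 6. Verify: 5² = 25 ≡ 3 (mod 11)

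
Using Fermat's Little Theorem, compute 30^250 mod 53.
By Fermat: 30^{52} ≡ 1 (mod 53). 250 = 4×52 + 42. So 30^{250} ≡ 30^{42} ≡ 52 (mod 53)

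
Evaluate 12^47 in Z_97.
Using repeated squaring. 47 = 32 + 8 + 4 + 2 + 1 (binary 101111). Repeated squaring mod 97: 12^1 ≡ 12; 12^2 ≡ 12² = 144 ≡ 47; 12^4 ≡ 47² = 2209 ≡ 75; 12^8 ≡ 75² = 5625 ≡ 96; 12^16 ≡ 96² = 9216 ≡ 1; 12^32 ≡ 1² = 1 ≡ 1. Multiply: 12^47 = 12^32 × 12^8 × 12^4 × 12^2 × 12^1 ≡ 1 × 96 × 75 × 47 × 12 (mod 97): 1 × 96 = 96 ≡ 96; 96 × 75 = 7200 ≡ 22; 22 × 47 = 1034 ≡ 64; 64 × 12 = 768 ≡ 89. So 12^47 ≡ 89 (mod 97).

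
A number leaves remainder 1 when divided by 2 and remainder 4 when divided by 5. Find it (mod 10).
M = 2 × 5 = 10. M₁ = 5, y₁ ≡ 1 (mod 2). M₂ = 2, y₂ ≡ 3 (mod 5). z = 1×5×1 + 4×2×3 ≡ 9 (mod 10)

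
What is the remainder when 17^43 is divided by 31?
Using Fermat: 17^{30} ≡ 1 (mod 31). 43 ≡ 13 (mod 30). So 17^{43} ≡ 17^{13} ≡ 3 (mod 31)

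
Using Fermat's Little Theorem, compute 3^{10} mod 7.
4

By Fermat's Little Theorem, a^(p-1) ≡ 1 (mod p) for prime p and gcd(a, p) = 1
Here p = 7, so 3^6 ≡ 1 (mod 7)
We can reduce the exponent: 10 mod 6 = 4
So 3^10 ≡ 3^4 (mod 7)
Computing: 3^4 mod 7 = 4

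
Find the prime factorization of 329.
7 × 47

Divide by primes starting from smallest:
329 ÷ 7 = 47
47 ÷ 47 = 1

329 = 7 × 47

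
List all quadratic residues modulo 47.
QRs mod 47: {1, 2, 3, 4, 6, 7, 8, 9, 12, 14, 16, 17, 18, 21, 24, 25, 27, 28, 32, 34, 36, 37, 42}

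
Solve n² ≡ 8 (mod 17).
The square roots of 8 mod 17 are 12 and 5. Verify: 12² = 144 ≡ 8 (mod 17)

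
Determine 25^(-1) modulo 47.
25^(-1) ≡ 32 (mod 47). Verification: 25 × 32 = 800 ≡ 1 (mod 47)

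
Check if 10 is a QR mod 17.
By Euler's criterion: 10^{8} ≡ 16 (mod 17). Since this equals -1 (≡ 16), 10 is not a QR.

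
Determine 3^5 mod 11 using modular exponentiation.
5 = 4 + 1 (binary 101). Repeated squaring mod 11: 3^1 ≡ 3; 3^2 ≡ 3² = 9 ≡ 9; 3^4 ≡ 9² = 81 ≡ 4. Multiply: 3^5 = 3^4 × 3^1 ≡ 4 × 3 (mod 11): 4 × 3 = 12 ≡ 1. So 3^5 ≡ 1 (mod 11).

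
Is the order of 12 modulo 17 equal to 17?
No, the actual order is 16, not 17.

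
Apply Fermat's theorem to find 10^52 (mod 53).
By Fermat's Little Theorem, 10^{52} ≡ 1 (mod 53) since 53 is prime and gcd(10, 53) = 1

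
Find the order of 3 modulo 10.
Powers of 3 mod 10: 3^1≡3, 3^2≡9, 3^3≡7, 3^4≡1. Order = 4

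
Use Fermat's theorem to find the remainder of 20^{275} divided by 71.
45

By Fermat's Little Theorem, a^(p-1) ≡ 1 (mod p) for prime p and gcd(a, p) = 1
Here p = 71, so 20^70 ≡ 1 (mod 71)
We can reduce the exponent: 275 mod 70 = 65
So 20^275 ≡ 20^65 (mod 71)
Computing: 20^65 mod 71 = 45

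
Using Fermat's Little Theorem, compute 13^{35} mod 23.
8

By Fermat's Little Theorem, a^(p-1) ≡ 1 (mod p) for prime p and gcd(a, p) = 1
Here p = 23, so 13^22 ≡ 1 (mod 23)
We can reduce the exponent: 35 mod 22 = 13
So 13^35 ≡ 13^13 (mod 23)
Computing: 13^13 mod 23 = 8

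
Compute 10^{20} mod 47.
18

Using successive squaring:
Binary expansion of 20: 10100
Powers of 10 mod 47 (each is the square of the previous):
  10^1 ≡ 10 (mod 47)
  10^2 ≡ 10² = 100 ≡ 6 (mod 47)
  10^4 ≡ 6² = 36 ≡ 36 (mod 47)
  10^8 ≡ 36² = 1296 ≡ 27 (mod 47)
  10^16 ≡ 27² = 729 ≡ 24 (mod 47)
20 = 16 + 4, so 10^20 = 10^16 × 10^4 ≡ 24 × 36 (mod 47)
Multiplying step by step:
  24 × 36 = 864 ≡ 18 (mod 47)
Result: 10^20 ≡ 18 (mod 47)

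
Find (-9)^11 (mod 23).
Using repeated squaring. (-9) ≡ 14 (mod 23). 11 = 8 + 2 + 1 (binary 1011). Repeated squaring mod 23: 14^1 ≡ 14; 14^2 ≡ 14² = 196 ≡ 12; 14^4 ≡ 12² = 144 ≡ 6; 14^8 ≡ 6² = 36 ≡ 13. Multiply: (-9)^11 ≡ 14^8 × 14^2 × 14^1 ≡ 13 × 12 × 14 (mod 23): 13 × 12 = 156 ≡ 18; 18 × 14 = 252 ≡ 22. So (-9)^11 ≡ 22 (mod 23).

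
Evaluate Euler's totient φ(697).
640

Prime factorization: 697 = 17 × 41
Using the formula φ(n) = n × Π(1 - 1/p) for each prime factor p:
φ(697) = 697 × (1 - 1/17) × (1 - 1/41)
φ(697) = 640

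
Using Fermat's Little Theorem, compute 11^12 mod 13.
By Fermat's Little Theorem, 11^{12} ≡ 1 (mod 13) since 13 is prime and gcd(11, 13) = 1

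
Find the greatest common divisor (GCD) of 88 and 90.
2

Using the Euclidean algorithm:
88 = 0 × 90 + 88
90 = 1 × 88 + 2
88 = 44 × 2 + 0

GCD(88, 90) = 2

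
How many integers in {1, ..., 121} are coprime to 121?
110

Prime factorization: 121 = 11^2
Using the formula φ(n) = n × Π(1 - 1/p) for each prime factor p:
φ(121) = 121 × (1 - 1/11)
φ(121) = 110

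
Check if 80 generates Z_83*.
p - 1 = 82 has prime divisors 2, 41. Check 80^(82/q) mod 83 for each: 80^(82/2) = 80^41 ≡ 82, 80^(82/41) = 80^2 ≡ 9 (mod 83). None of these is 1, so 80 has order 82 = φ(83), so it is a primitive root mod 83.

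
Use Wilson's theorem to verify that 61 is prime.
(60)! mod 61 = 60. Since this equals -1 (mod 61), Wilson confirms 61 is prime.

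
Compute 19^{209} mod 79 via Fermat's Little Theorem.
42

By Fermat's Little Theorem, a^(p-1) ≡ 1 (mod p) for prime p and gcd(a, p) = 1
Here p = 79, so 19^78 ≡ 1 (mod 79)
We can reduce the exponent: 209 mod 78 = 53
So 19^209 ≡ 19^53 (mod 79)
Computing: 19^53 mod 79 = 42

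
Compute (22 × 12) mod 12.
0

(22 × 12) = 264
264 mod 12 = 0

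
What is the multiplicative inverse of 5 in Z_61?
49

Using Extended Euclidean Algorithm:
gcd(5, 61) = 1
Bezout coefficients: 5 × -12 + 61 × 1 = 1
So 5 × -12 ≡ 1 (mod 61)
The inverse is -12 mod 61 = 49
Verification: 5 × 49 = 245 = 4 × 61 + 1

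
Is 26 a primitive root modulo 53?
Yes

To verify, check if 26^(52/q) ≢ 1 (mod 53) for each prime divisor q of 52
Divisors of 52 = 52: [1, 2, 4, 13, 26, 52]
  26^(52/2) = 26^26 ≡ 52 (mod 53)
  26^(52/13) = 26^4 ≡ 10 (mod 53)
Conclusion: 26 is a primitive root modulo 53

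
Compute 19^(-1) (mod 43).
19^(-1) ≡ 34 (mod 43). Verification: 19 × 34 = 646 ≡ 1 (mod 43)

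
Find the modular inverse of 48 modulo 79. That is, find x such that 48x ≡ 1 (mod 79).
28

Using Extended Euclidean Algorithm:
gcd(48, 79) = 1
Bezout coefficients: 48 × 28 + 79 × -17 = 1
So 48 × 28 ≡ 1 (mod 79)
The inverse is 28 mod 79 = 28
Verification: 48 × 28 = 1344 = 17 × 79 + 1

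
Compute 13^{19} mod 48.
37

Using successive squaring:
Binary expansion of 19: 10011
Powers of 13 mod 48 (each is the square of the previous):
  13^1 ≡ 13 (mod 48)
  13^2 ≡ 13² = 169 ≡ 25 (mod 48)
  13^4 ≡ 25² = 625 ≡ 1 (mod 48)
  13^8 ≡ 1² = 1 ≡ 1 (mod 48)
  13^16 ≡ 1² = 1 ≡ 1 (mod 48)
19 = 16 + 2 + 1, so 13^19 = 13^16 × 13^2 × 13^1 ≡ 1 × 25 × 13 (mod 48)
Multiplying step by step:
  1 × 25 = 25 ≡ 25 (mod 48)
  25 × 13 = 325 ≡ 37 (mod 48)
Result: 13^19 ≡ 37 (mod 48)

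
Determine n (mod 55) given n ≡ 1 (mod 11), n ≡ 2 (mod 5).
12

Using the Chinese Remainder Theorem:
M = product of moduli = 55
For equation 1: M_1 = 5, 5 ≡ 5 (mod 11), inverse of 5 mod 11 is 9 (check: 5 × 9 = 45 ≡ 1 (mod 11))
For equation 2: M_2 = 11, 11 ≡ 1 (mod 5), inverse of 11 mod 5 is 1 (check: 1 × 1 = 1 ≡ 1 (mod 5))
Combine: n ≡ Σ r_i×M_i×(M_i⁻¹ mod m_i) = 1×5×9 + 2×11×1 = 45 + 22 = 67
67 mod 55 = 12
n ≡ 12 (mod 55)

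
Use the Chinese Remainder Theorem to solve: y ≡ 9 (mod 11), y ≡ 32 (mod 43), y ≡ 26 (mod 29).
548

Using the Chinese Remainder Theorem:
M = product of moduli = 13717
For equation 1: M_1 = 1247, 1247 ≡ 4 (mod 11), inverse of 1247 mod 11 is 3 (check: 4 × 3 = 12 ≡ 1 (mod 11))
For equation 2: M_2 = 319, 319 ≡ 18 (mod 43), inverse of 319 mod 43 is 12 (check: 18 × 12 = 216 ≡ 1 (mod 43))
For equation 3: M_3 = 473, 473 ≡ 9 (mod 29), inverse of 473 mod 29 is 13 (check: 9 × 13 = 117 ≡ 1 (mod 29))
Combine: y ≡ Σ r_i×M_i×(M_i⁻¹ mod m_i) = 9×1247×3 + 32×319×12 + 26×473×13 = 33669 + 122496 + 159874 = 316039
316039 mod 13717 = 548
y ≡ 548 (mod 13717)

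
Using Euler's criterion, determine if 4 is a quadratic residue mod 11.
By Euler's criterion: 4^{5} ≡ 1 (mod 11). Since this equals 1, 4 is a QR.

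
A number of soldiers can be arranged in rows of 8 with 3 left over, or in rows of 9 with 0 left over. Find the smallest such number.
M = 8 × 9 = 72. M₁ = 9, y₁ ≡ 1 (mod 8). M₂ = 8, y₂ ≡ 8 (mod 9). k = 3×9×1 + 0×8×8 ≡ 27 (mod 72). The smallest positive such number is 27.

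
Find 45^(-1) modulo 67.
3

Using Extended Euclidean Algorithm:
gcd(45, 67) = 1
Bezout coefficients: 45 × 3 + 67 × -2 = 1
So 45 × 3 ≡ 1 (mod 67)
The inverse is 3 mod 67 = 3
Verification: 45 × 3 = 135 = 2 × 67 + 1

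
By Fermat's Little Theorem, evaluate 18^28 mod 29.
By Fermat's Little Theorem, 18^{28} ≡ 1 (mod 29) since 29 is prime and gcd(18, 29) = 1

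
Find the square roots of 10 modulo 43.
The square roots of 10 mod 43 are 15 and 28. Verify: 15² = 225 ≡ 10 (mod 43)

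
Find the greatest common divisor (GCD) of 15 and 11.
1

Using the Euclidean algorithm:
15 = 1 × 11 + 4
11 = 2 × 4 + 3
4 = 1 × 3 + 1
3 = 3 × 1 + 0

GCD(15, 11) = 1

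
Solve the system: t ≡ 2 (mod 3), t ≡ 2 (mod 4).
M = 3 × 4 = 12. M₁ = 4, y₁ ≡ 1 (mod 3). M₂ = 3, y₂ ≡ 3 (mod 4). t = 2×4×1 + 2×3×3 ≡ 2 (mod 12)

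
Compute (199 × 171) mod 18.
9

(199 × 171) = 34029
34029 mod 18 = 9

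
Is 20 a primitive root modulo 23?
Yes

To verify, check if 20^(22/q) ≢ 1 (mod 23) for each prime divisor q of 22
Divisors of 22 = 22: [1, 2, 11, 22]
  20^(22/2) = 20^11 ≡ 22 (mod 23)
  20^(22/11) = 20^2 ≡ 9 (mod 23)
Conclusion: 20 is a primitive root modulo 23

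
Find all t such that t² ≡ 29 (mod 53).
The square roots of 29 mod 53 are 33 and 20. Verify: 33² = 1089 ≡ 29 (mod 53)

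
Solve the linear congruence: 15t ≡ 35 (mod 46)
33

Since gcd(15, 46) = 1 divides 35, a solution exists.
Multiply both sides by the inverse of 15 mod 46:
  15^(-1) mod 46 = 43
  x ≡ 43 × 35 ≡ 1505 ≡ 33 (mod 46)
Verification: 15 × 33 = 495 = 10 × 46 + 35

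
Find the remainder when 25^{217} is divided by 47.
By Fermat: 25^{46} ≡ 1 (mod 47). 217 = 4×46 + 33. So 25^{217} ≡ 25^{33} ≡ 3 (mod 47)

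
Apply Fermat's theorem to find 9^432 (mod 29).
By Fermat: 9^{28} ≡ 1 (mod 29). 432 ≡ 12 (mod 28). So 9^{432} ≡ 9^{12} ≡ 24 (mod 29)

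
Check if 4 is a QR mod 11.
By Euler's criterion: 4^{5} ≡ 1 (mod 11). Since this equals 1, 4 is a QR.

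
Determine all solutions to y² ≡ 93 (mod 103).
The square roots of 93 mod 103 are 14 and 89. Verify: 14² = 196 ≡ 93 (mod 103)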